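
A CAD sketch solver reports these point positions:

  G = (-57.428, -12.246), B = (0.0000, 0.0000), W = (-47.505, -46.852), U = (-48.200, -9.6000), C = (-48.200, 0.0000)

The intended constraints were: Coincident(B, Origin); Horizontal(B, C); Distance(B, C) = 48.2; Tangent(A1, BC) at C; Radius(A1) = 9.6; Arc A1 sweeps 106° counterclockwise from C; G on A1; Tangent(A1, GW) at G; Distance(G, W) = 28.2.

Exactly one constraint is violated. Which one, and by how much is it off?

Distance(G, W) = 28.2 — off by 7.80.

B = (0.00, 0.00) ✓; B.y = 0.00, C.y = 0.00 ✓; |BC| = 48.20 ✓; ∠(UC, CB) = 90.00° ✓; |UC| = 9.600 ✓; bearing(U→G) − bearing(U→C) = 106.0° ✓; |UG| = 9.600 ✓; ∠(UG, GW) = 90.00° ✓; |GW| = 36.00 ✗.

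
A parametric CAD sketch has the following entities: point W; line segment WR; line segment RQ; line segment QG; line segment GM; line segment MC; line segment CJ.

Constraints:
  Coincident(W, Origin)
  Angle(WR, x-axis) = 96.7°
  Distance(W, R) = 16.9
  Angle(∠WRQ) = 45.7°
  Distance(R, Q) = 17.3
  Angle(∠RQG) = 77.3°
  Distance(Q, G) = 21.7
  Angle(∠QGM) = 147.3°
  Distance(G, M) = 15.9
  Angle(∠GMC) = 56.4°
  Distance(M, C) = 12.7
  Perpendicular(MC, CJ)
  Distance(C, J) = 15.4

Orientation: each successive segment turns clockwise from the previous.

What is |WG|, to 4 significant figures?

9.103

∠WRQ = 45.7° gives RQ at -37.60° from the x-axis; with |RQ| = 17.3, Q = (11.73, 6.229). ∠RQG = 77.3° gives QG at -140.3° from the x-axis; with |QG| = 21.7, G = (-4.961, -7.632). Then |WG| = |G − W| = 9.103.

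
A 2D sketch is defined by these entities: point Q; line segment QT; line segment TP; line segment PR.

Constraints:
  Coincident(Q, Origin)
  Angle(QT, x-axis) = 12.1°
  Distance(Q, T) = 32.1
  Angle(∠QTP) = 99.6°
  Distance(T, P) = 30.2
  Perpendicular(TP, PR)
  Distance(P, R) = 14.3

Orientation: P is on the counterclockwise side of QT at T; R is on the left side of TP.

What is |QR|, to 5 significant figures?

39.561

Q is at the origin; QT runs at 12.1° with length 32.1, so T = 32.1·(cos 12.1°, sin 12.1°) = (31.387, 6.7288). ∠QTP = 99.6°, so TP runs at 12.1° + (180° − 99.6°) = 92.500° from the x-axis; with |TP| = 30.2, P = T + 30.2·(cos 92.500°, sin 92.500°) = (30.070, 36.900). TP ⟂ PR; with |PR| = 14.3 on the left of TP, R = P + 14.3·(-0.99905, -0.043619) = (15.783, 36.276). Then |QR| = |R − Q| = 39.561.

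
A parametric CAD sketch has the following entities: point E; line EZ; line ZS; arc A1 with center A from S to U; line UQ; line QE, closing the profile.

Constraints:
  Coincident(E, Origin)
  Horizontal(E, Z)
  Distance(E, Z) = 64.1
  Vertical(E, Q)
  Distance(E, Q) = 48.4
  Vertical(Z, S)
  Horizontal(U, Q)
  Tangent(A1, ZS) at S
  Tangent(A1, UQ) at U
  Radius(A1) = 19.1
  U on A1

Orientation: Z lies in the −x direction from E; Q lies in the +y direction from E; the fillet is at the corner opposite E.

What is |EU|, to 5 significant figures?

66.088

E is at the origin; E and Z share the same y with |EZ| = 64.1 and Z on the −x side, so Z = (-64.100, 0.0000). E and Q share the same x with |EQ| = 48.4 and Q on the +y side, so Q = (0.0000, 48.400). The virtual corner opposite E is at (-64.100, 48.400). The tangent condition forces AS to be normal to ZS and the tangent condition forces AU to be normal to UQ, with radius 19.1, so the center A sits 19.1 in from both sides at A = (-45.000, 29.300). That places the tangent points at S = (-64.100, 29.300) on ZS and U = (-45.000, 48.400) on UQ. Then |EU| = |U − E| = 66.088.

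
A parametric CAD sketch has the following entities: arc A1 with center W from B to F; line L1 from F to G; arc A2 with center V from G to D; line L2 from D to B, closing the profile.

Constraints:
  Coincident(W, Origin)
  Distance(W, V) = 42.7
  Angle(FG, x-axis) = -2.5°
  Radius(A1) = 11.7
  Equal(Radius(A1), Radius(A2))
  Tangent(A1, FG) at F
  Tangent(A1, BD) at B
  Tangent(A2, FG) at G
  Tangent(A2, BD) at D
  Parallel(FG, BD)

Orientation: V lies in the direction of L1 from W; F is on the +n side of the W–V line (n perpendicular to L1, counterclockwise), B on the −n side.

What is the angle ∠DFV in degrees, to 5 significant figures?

13.400°

Tangency of A1 to both parallel lines with radius 11.7 puts F and B at W ± 11.7·n: F = (0.51035, 11.689), B = (-0.51035, -11.689). Equal radii place G and D the same way about V: G = V + 11.7·n = (43.170, 9.8263), D = V − 11.7·n = (42.149, -13.551). Then cos ∠DFV = FD·FV / (|FD||FV|), giving 13.400°.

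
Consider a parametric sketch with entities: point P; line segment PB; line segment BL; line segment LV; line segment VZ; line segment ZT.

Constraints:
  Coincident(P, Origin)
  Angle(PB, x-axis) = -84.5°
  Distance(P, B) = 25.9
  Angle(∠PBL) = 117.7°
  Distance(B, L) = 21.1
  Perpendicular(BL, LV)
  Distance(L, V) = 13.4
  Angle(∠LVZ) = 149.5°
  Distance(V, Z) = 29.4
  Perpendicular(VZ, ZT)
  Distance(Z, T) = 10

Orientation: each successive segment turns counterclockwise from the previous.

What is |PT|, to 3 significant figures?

14.4

∠LVZ = 149.5° gives VZ at 98.3° from the x-axis; with |VZ| = 29.4, Z = (22.8, 7.75). VZ ⟂ ZT, so ZT runs at -172°; with |ZT| = 10.0, T = (12.9, 6.30). Then |PT| = |T − P| = 14.4.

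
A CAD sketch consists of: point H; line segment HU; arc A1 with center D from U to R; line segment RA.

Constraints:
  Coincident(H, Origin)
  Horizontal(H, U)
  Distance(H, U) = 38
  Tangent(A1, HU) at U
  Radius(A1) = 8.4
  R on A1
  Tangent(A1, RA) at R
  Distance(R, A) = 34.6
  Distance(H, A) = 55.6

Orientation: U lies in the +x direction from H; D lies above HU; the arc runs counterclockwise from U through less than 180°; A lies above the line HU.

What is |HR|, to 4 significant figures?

47.26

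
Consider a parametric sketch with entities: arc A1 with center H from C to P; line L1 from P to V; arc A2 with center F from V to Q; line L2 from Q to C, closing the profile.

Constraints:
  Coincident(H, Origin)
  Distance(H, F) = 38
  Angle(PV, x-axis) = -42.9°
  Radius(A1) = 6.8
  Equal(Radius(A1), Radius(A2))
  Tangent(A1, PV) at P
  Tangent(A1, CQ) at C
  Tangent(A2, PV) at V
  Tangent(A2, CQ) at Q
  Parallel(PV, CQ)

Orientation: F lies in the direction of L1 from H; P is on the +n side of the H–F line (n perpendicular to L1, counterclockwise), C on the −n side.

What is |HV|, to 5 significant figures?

38.604

The slot axis is L1's direction at -42.9°, so u = (cos -42.9°, sin -42.9°) = (0.73254, -0.68072) and n = (−sin -42.9°, cos -42.9°) = (0.68072, 0.73254). H is at the origin and F lies 38.0 along u from H, so F = 38.0·u = (27.837, -25.867). Tangency of A1 to both parallel lines with radius 6.8 puts P and C at H ± 6.8·n: P = (4.6289, 4.9813), C = (-4.6289, -4.9813). Equal radii place V and Q the same way about F: V = F + 6.8·n = (32.466, -20.886), Q = F − 6.8·n = (23.208, -30.849). Then |HV| = |V − H| = 38.604.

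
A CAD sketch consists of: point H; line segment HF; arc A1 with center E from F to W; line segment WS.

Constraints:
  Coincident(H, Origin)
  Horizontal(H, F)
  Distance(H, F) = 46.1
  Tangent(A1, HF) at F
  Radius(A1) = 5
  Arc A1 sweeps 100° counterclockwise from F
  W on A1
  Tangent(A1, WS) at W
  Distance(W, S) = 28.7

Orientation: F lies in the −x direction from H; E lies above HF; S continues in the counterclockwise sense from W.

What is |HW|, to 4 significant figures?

41.59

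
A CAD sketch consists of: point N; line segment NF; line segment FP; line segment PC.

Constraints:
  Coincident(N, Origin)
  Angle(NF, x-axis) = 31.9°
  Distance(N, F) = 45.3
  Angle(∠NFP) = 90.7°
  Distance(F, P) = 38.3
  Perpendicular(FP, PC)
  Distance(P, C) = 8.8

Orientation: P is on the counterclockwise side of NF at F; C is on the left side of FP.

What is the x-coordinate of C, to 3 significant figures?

11.1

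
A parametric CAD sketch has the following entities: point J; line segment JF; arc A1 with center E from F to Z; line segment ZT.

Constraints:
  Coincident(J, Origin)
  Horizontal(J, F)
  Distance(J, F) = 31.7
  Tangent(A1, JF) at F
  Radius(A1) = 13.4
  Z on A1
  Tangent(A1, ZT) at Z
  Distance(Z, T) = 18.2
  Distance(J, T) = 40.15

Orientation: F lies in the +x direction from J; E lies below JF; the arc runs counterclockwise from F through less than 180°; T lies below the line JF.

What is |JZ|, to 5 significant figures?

24.353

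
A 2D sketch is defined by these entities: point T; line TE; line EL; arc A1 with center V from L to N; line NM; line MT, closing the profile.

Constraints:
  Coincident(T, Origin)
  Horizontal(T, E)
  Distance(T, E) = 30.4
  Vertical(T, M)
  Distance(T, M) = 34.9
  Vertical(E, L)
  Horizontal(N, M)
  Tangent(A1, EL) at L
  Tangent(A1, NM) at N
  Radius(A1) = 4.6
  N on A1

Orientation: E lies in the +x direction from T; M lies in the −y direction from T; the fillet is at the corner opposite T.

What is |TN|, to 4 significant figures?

43.40

T is at the origin; T and E share the same y with |TE| = 30.4 and E on the +x side, so E = (30.40, 0.000). TM is vertical with |TM| = 34.9 and M on the −y side, so M = (0.000, -34.90). The virtual corner opposite T is at (30.40, -34.90). The tangent condition forces VL to be normal to EL and A1 meets NM tangentially, so VN is at right angles to NM, with radius 4.6, so the center V sits 4.6 in from both sides at V = (25.80, -30.30). That places the tangent points at L = (30.40, -30.30) on EL and N = (25.80, -34.90) on NM. Then |TN| = |N − T| = 43.40.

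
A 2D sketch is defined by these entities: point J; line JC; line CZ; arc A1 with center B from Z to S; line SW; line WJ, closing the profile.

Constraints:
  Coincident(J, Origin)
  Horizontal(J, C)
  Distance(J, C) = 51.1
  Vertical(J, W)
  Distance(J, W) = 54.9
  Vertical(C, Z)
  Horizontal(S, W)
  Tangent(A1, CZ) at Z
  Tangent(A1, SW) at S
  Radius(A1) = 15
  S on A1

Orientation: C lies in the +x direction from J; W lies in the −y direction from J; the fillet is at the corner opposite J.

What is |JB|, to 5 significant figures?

53.807

J and W share the same x with |JW| = 54.9 and W on the −y side, so W = (0.0000, -54.900). The virtual corner opposite J is at (51.100, -54.900). The tangent condition forces BZ to be normal to CZ and A1 meets SW tangentially, so BS is at right angles to SW, with radius 15.0, so the center B sits 15.0 in from both sides at B = (36.100, -39.900). Then |JB| = |B − J| = 53.807.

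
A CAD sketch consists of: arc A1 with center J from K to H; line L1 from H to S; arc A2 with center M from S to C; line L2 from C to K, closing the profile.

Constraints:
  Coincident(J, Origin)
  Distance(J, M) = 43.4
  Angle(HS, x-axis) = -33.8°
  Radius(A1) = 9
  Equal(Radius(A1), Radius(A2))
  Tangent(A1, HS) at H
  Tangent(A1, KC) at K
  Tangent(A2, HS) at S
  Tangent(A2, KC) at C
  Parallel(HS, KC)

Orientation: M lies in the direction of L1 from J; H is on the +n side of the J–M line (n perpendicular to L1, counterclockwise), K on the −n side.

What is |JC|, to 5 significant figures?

44.323

The slot axis is L1's direction at -33.8°, so u = (cos -33.8°, sin -33.8°) = (0.83098, -0.55630) and n = (−sin -33.8°, cos -33.8°) = (0.55630, 0.83098). J is at the origin and M lies 43.4 along u from J, so M = 43.4·u = (36.065, -24.143). Tangency of A1 to both parallel lines with radius 9.0 puts H and K at J ± 9.0·n: H = (5.0067, 7.4789), K = (-5.0067, -7.4789). Equal radii place S and C the same way about M: S = M + 9.0·n = (41.071, -16.664), C = M − 9.0·n = (31.058, -31.622). Then |JC| = |C − J| = 44.323.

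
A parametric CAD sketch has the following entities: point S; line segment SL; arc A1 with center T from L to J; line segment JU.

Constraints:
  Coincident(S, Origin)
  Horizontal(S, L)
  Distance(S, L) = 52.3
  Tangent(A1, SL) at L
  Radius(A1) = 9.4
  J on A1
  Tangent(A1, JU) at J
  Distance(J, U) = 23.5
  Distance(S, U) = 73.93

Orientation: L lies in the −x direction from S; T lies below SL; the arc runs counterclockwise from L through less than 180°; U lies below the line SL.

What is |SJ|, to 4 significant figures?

61.71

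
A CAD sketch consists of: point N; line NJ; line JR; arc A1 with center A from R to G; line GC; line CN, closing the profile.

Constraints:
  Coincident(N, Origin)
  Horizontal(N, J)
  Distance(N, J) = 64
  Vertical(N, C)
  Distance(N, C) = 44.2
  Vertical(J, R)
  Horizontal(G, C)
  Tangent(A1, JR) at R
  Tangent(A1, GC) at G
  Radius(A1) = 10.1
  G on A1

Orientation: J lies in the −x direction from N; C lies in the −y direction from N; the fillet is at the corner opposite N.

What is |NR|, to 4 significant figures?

72.52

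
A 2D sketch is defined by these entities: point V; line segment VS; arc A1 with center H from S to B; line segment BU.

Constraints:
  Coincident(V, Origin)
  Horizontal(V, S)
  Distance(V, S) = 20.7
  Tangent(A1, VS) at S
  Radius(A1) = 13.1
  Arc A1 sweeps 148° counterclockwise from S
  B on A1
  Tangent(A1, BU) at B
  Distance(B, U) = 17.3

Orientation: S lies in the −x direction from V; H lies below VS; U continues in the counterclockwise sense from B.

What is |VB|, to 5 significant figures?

36.745

V is at the origin; V and S share the same y with |VS| = 20.7 and S on the −x side, so S = (-20.700, 0.0000). The tangent condition forces HS to be normal to VS, so H = S + (0, -13.1) = (-20.700, -13.100). On A1, S sits at bearing 90° from H; a 148° counterclockwise sweep puts B at bearing 238°, so B = H + 13.1·(cos 238°, sin 238°) = (-27.642, -24.209). Then |VB| = |B − V| = 36.745.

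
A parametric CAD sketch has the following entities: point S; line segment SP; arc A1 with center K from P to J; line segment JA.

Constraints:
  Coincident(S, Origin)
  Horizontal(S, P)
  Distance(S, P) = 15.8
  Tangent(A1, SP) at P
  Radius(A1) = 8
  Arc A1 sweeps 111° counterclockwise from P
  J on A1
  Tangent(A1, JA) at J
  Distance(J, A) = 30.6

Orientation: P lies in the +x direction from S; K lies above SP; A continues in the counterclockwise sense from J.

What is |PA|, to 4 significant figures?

39.59

S is at the origin; SP is horizontal with |SP| = 15.8 and P on the +x side, so P = (15.80, 0.000). Tangency of A1 to SP means the radius KP is perpendicular to SP, so K = P + (0, 8) = (15.80, 8.000). On A1, P sits at bearing -90° from K; a 111° counterclockwise sweep puts J at bearing 21°, so J = K + 8.0·(cos 21°, sin 21°) = (23.27, 10.87). The tangent condition forces KJ to be normal to JA, so JA runs along (−sin 21°, cos 21°); with |JA| = 30.6, A = (12.30, 39.43). Then |PA| = |A − P| = 39.59.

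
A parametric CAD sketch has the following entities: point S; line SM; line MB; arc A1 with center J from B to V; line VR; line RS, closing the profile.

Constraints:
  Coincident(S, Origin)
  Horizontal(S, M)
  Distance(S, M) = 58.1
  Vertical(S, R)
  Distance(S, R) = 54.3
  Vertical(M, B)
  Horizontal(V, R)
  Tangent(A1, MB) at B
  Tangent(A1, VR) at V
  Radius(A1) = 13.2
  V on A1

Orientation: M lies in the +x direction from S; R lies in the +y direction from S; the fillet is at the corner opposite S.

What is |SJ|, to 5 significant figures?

60.871

S and R share the same x with |SR| = 54.3 and R on the +y side, so R = (0.0000, 54.300). The virtual corner opposite S is at (58.100, 54.300). Tangency of A1 to MB means the radius JB is perpendicular to MB and A1 meets VR tangentially, so JV is at right angles to VR, with radius 13.2, so the center J sits 13.2 in from both sides at J = (44.900, 41.100). Then |SJ| = |J − S| = 60.871.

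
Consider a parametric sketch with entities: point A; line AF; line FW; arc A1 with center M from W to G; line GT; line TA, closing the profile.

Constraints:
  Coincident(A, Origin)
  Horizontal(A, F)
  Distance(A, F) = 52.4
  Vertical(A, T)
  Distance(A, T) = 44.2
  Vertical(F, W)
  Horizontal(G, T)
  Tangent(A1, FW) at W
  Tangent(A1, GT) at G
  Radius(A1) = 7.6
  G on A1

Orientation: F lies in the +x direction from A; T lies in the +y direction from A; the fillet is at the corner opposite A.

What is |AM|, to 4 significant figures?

57.85

A is at the origin; A and F share the same y with |AF| = 52.4 and F on the +x side, so F = (52.40, 0.000). AT is vertical with |AT| = 44.2 and T on the +y side, so T = (0.000, 44.20). The virtual corner opposite A is at (52.40, 44.20). The tangent condition forces MW to be normal to FW and since A1 is tangent to GT there, MG ⟂ GT, with radius 7.6, so the center M sits 7.6 in from both sides at M = (44.80, 36.60). Then |AM| = |M − A| = 57.85.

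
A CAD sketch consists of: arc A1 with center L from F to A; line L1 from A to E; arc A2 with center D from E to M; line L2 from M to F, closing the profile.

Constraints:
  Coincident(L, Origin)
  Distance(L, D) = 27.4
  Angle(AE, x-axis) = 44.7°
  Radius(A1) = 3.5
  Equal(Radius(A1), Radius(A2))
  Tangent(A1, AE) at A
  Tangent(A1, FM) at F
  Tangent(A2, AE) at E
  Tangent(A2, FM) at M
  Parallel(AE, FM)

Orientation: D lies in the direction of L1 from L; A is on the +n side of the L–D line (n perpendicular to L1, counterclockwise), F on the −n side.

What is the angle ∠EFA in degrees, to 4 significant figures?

75.67°

Tangency of A1 to both parallel lines with radius 3.5 puts A and F at L ± 3.5·n: A = (-2.462, 2.488), F = (2.462, -2.488). Equal radii place E and M the same way about D: E = D + 3.5·n = (17.01, 21.76), M = D − 3.5·n = (21.94, 16.79). Then cos ∠EFA = FE·FA / (|FE||FA|), giving 75.67°.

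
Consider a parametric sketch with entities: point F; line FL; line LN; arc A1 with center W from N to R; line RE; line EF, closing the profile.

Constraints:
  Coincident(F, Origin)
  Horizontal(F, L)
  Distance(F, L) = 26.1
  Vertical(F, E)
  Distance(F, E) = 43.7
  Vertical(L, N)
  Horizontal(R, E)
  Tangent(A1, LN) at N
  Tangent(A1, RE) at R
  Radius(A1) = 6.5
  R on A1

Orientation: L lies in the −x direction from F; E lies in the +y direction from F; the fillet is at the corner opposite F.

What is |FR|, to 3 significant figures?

47.9

F is at the origin; F and L share the same y with |FL| = 26.1 and L on the −x side, so L = (-26.1, 0.00). FE is vertical with |FE| = 43.7 and E on the +y side, so E = (0.00, 43.7). The virtual corner opposite F is at (-26.1, 43.7). A1 meets LN tangentially, so WN is at right angles to LN and tangency of A1 to RE means the radius WR is perpendicular to RE, with radius 6.5, so the center W sits 6.5 in from both sides at W = (-19.6, 37.2). That places the tangent points at N = (-26.1, 37.2) on LN and R = (-19.6, 43.7) on RE. Then |FR| = |R − F| = 47.9.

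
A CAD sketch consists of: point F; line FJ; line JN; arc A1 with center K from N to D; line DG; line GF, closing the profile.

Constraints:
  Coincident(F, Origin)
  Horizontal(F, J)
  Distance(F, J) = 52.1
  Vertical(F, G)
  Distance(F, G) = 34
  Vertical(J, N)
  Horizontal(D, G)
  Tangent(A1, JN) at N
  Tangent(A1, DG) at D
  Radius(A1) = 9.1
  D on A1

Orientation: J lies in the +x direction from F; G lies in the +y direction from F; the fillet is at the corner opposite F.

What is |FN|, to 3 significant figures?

57.7

F is at the origin; F and J share the same y with |FJ| = 52.1 and J on the +x side, so J = (52.1, 0.00). F and G share the same x with |FG| = 34.0 and G on the +y side, so G = (0.00, 34.0). The virtual corner opposite F is at (52.1, 34.0). The tangent condition forces KN to be normal to JN and tangency of A1 to DG means the radius KD is perpendicular to DG, with radius 9.1, so the center K sits 9.1 in from both sides at K = (43.0, 24.9). That places the tangent points at N = (52.1, 24.9) on JN and D = (43.0, 34.0) on DG. Then |FN| = |N − F| = 57.7.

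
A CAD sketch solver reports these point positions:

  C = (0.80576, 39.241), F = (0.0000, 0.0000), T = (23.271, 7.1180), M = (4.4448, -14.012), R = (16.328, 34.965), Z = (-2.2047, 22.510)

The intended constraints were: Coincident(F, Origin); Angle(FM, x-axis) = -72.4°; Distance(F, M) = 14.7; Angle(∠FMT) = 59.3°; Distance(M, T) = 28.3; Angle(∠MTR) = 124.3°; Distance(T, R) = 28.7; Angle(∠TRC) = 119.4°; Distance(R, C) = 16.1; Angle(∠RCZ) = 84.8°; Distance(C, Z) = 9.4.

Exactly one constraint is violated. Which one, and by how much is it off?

Distance(C, Z) = 9.4 — off by 7.60.

F = (0.00, 0.00) ✓; FM at -72.40° ✓; |FM| = 14.70 ✓; ∠FMT = 59.30° ✓; |MT| = 28.30 ✓; ∠MTR = 124.3° ✓; |TR| = 28.70 ✓; ∠TRC = 119.4° ✓; |RC| = 16.10 ✓; ∠RCZ = 84.80° ✓; |CZ| = 17.00 ✗.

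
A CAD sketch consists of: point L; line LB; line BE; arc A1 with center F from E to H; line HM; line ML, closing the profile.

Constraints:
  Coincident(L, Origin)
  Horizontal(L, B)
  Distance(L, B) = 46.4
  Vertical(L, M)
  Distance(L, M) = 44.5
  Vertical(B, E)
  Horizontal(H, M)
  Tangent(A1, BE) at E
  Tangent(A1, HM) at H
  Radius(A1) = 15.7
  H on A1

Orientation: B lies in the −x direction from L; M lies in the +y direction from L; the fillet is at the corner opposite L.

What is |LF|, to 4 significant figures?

42.09

L is at the origin; L and B share the same y with |LB| = 46.4 and B on the −x side, so B = (-46.40, 0.000). LM is vertical with |LM| = 44.5 and M on the +y side, so M = (0.000, 44.50). The virtual corner opposite L is at (-46.40, 44.50). Tangency of A1 to BE means the radius FE is perpendicular to BE and A1 meets HM tangentially, so FH is at right angles to HM, with radius 15.7, so the center F sits 15.7 in from both sides at F = (-30.70, 28.80). Then |LF| = |F − L| = 42.09.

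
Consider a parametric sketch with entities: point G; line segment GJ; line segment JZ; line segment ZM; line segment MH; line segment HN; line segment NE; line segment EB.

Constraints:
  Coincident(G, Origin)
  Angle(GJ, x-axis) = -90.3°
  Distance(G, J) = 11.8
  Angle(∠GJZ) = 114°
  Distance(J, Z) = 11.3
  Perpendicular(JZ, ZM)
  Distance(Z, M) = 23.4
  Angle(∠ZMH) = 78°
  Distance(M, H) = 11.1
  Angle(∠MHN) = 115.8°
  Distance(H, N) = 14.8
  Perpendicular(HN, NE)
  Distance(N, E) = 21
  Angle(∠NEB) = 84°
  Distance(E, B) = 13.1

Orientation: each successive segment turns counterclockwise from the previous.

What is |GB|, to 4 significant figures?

24.20

G is at the origin; GJ runs at -90.3° with length 11.8, so J = (-0.06178, -11.80). ∠GJZ = 114.0° gives JZ at -24.30° from the x-axis; with |JZ| = 11.3, Z = (10.24, -16.45). JZ is perpendicular to ZM, so ZM runs at 65.70°; with |ZM| = 23.4, M = (19.87, 4.877). ∠ZMH = 78.0° gives MH at 167.7° from the x-axis; with |MH| = 11.1, H = (9.021, 7.242). ∠MHN = 115.8° gives HN at -128.1° from the x-axis; with |HN| = 14.8, N = (-0.1108, -4.405). The perpendicularity gives NE at right angles to HN, so NE runs at -38.10°; with |NE| = 21.0, E = (16.41, -17.36). ∠NEB = 84.0° gives EB at 57.90° from the x-axis; with |EB| = 13.1, B = (23.38, -6.266). Then |GB| = |B − G| = 24.20.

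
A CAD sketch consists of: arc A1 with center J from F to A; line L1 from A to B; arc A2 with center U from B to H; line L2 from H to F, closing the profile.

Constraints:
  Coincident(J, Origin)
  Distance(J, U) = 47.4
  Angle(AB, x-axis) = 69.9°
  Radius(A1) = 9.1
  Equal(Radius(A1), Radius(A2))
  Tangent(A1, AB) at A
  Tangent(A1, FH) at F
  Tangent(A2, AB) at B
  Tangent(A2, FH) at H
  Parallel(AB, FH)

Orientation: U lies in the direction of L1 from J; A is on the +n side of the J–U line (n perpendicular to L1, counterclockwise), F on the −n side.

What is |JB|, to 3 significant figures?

48.3

The slot axis is L1's direction at 69.9°, so u = (cos 69.9°, sin 69.9°) = (0.344, 0.939) and n = (−sin 69.9°, cos 69.9°) = (-0.939, 0.344). J is at the origin and U lies 47.4 along u from J, so U = 47.4·u = (16.3, 44.5). Tangency of A1 to both parallel lines with radius 9.1 puts A and F at J ± 9.1·n: A = (-8.55, 3.13), F = (8.55, -3.13). Equal radii place B and H the same way about U: B = U + 9.1·n = (7.74, 47.6), H = U − 9.1·n = (24.8, 41.4). Then |JB| = |B − J| = 48.3.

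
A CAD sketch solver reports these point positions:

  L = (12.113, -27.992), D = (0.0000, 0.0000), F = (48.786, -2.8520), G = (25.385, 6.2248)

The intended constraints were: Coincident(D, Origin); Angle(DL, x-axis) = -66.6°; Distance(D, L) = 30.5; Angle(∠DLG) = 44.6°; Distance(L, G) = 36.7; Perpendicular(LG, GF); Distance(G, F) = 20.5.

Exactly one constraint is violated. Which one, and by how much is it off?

Distance(G, F) = 20.5 — off by 4.60.

D = (0.00, 0.00) ✓; DL at -66.60° ✓; |DL| = 30.50 ✓; ∠DLG = 44.60° ✓; |LG| = 36.70 ✓; ∠(LG, GF) = 90.00° ✓; |GF| = 25.10 ✗.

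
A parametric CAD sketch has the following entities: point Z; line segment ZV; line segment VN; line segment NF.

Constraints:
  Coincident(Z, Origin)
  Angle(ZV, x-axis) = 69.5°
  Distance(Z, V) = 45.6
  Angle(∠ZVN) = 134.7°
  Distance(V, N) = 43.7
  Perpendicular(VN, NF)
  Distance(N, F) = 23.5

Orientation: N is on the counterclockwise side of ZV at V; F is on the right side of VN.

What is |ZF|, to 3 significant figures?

94.2

∠ZVN = 134.7°, so VN runs at 69.5° + (180° − 134.7°) = 115° from the x-axis; with |VN| = 43.7, N = V + 43.7·(cos 115°, sin 115°) = (-2.36, 82.4). VN ⟂ NF; with |NF| = 23.5 on the right of VN, F = N + 23.5·(0.908, 0.419) = (19.0, 92.2). Then |ZF| = |F − Z| = 94.2.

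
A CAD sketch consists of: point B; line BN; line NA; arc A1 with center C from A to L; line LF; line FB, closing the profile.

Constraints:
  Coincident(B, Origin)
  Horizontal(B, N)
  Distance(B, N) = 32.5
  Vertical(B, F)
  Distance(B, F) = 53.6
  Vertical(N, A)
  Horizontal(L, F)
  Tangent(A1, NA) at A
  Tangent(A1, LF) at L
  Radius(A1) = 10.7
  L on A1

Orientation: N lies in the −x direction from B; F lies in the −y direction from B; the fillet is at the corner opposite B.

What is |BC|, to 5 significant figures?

48.121

B is at the origin; BN is horizontal with |BN| = 32.5 and N on the −x side, so N = (-32.500, 0.0000). BF is vertical with |BF| = 53.6 and F on the −y side, so F = (0.0000, -53.600). The virtual corner opposite B is at (-32.500, -53.600). The tangent condition forces CA to be normal to NA and tangency of A1 to LF means the radius CL is perpendicular to LF, with radius 10.7, so the center C sits 10.7 in from both sides at C = (-21.800, -42.900). Then |BC| = |C − B| = 48.121.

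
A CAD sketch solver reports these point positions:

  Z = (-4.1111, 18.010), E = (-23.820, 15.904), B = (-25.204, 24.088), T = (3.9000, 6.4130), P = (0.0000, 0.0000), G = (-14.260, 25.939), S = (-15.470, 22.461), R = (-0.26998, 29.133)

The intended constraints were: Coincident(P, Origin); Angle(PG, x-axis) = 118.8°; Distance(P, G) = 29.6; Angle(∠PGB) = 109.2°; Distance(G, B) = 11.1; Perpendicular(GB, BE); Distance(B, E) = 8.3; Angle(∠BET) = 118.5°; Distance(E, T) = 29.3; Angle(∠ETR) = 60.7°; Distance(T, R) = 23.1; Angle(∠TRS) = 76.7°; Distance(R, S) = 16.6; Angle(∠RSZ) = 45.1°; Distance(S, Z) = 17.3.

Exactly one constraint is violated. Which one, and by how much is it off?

Distance(S, Z) = 17.3 — off by 5.10.

P = (0.00, 0.00) ✓; PG at 118.8° ✓; |PG| = 29.60 ✓; ∠PGB = 109.2° ✓; |GB| = 11.10 ✓; ∠(GB, BE) = 90.00° ✓; |BE| = 8.300 ✓; ∠BET = 118.5° ✓; |ET| = 29.30 ✓; ∠ETR = 60.70° ✓; |TR| = 23.10 ✓; ∠TRS = 76.70° ✓; |RS| = 16.60 ✓; ∠RSZ = 45.10° ✓; |SZ| = 12.20 ✗.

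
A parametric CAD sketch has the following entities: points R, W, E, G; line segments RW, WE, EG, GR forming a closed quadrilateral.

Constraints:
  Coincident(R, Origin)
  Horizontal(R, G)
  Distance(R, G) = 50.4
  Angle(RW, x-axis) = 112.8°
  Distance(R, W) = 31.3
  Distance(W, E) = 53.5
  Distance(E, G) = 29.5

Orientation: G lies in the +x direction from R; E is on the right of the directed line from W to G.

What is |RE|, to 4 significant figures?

25.80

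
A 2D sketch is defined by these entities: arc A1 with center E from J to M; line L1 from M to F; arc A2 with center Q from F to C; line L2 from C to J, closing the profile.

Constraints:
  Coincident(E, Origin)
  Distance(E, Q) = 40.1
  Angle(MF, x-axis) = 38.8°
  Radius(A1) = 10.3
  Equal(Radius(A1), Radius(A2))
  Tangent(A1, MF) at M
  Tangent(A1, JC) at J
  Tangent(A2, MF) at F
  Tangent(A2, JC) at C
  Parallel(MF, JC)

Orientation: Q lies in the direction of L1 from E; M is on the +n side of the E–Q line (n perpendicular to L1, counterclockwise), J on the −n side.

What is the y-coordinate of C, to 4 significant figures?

17.10

Tangency of A1 to both parallel lines with radius 10.3 puts M and J at E ± 10.3·n: M = (-6.454, 8.027), J = (6.454, -8.027). Equal radii place F and C the same way about Q: F = Q + 10.3·n = (24.80, 33.15), C = Q − 10.3·n = (37.71, 17.10). So C.y = 17.10.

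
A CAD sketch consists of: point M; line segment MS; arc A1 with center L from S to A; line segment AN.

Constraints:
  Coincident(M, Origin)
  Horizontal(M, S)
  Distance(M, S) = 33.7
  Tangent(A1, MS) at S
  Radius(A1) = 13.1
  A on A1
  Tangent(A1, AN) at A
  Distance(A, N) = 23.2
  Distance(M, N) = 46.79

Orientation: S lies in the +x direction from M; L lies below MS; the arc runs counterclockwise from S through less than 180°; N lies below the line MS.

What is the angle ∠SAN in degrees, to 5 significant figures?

128.33°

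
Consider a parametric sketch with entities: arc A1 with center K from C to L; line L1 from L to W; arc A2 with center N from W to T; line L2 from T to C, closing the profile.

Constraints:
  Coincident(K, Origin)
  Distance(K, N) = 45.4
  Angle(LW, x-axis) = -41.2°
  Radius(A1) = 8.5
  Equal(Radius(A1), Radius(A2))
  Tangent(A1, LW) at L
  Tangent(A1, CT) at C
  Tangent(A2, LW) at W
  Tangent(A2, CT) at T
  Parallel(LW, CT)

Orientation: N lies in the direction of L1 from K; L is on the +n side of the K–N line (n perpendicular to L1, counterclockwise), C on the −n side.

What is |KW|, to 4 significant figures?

46.19

Tangency of A1 to both parallel lines with radius 8.5 puts L and C at K ± 8.5·n: L = (5.599, 6.396), C = (-5.599, -6.396). Equal radii place W and T the same way about N: W = N + 8.5·n = (39.76, -23.51), T = N − 8.5·n = (28.56, -36.30). Then |KW| = |W − K| = 46.19.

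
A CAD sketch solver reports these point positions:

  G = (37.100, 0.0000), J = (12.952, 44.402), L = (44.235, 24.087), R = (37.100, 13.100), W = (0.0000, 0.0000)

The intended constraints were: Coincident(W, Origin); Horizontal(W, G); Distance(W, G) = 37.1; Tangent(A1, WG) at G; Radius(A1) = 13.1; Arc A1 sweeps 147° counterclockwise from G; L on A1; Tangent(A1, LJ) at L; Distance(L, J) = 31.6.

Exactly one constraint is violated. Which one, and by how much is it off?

Distance(L, J) = 31.6 — off by 5.70.

W = (0.00, 0.00) ✓; W.y = 0.00, G.y = 0.00 ✓; |WG| = 37.10 ✓; ∠(RG, GW) = 90.00° ✓; |RG| = 13.10 ✓; bearing(R→L) − bearing(R→G) = 147.0° ✓; |RL| = 13.10 ✓; ∠(RL, LJ) = 90.00° ✓; |LJ| = 37.30 ✗.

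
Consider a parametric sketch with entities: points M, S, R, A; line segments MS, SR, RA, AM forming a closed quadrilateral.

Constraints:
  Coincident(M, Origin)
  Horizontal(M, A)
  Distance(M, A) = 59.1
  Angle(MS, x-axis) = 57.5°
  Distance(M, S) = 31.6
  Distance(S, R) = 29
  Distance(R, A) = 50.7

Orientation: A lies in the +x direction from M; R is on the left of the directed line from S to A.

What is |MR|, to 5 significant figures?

60.085

Checks: |SR| = 29.00 ✓; |RA| = 50.70 ✓.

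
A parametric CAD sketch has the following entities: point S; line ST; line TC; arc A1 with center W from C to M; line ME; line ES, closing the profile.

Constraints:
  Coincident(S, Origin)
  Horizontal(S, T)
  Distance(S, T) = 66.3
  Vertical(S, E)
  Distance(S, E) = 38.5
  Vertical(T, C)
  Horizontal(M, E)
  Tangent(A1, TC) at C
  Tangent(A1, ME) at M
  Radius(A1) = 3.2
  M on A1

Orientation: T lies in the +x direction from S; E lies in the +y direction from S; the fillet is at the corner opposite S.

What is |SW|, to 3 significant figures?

72.3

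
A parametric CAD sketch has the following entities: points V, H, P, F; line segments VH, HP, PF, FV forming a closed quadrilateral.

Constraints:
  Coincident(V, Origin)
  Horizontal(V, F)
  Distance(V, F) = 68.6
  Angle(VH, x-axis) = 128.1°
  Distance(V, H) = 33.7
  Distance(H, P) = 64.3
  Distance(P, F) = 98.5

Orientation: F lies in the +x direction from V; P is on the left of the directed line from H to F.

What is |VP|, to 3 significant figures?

82.3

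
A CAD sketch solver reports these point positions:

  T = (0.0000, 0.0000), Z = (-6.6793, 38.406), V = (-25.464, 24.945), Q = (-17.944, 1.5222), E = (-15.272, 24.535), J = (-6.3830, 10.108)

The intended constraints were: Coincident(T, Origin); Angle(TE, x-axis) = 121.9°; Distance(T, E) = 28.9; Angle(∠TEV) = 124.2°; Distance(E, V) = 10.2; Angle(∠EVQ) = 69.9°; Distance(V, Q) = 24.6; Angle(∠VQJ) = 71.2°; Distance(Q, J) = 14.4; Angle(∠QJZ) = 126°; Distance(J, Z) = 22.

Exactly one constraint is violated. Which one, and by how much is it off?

Distance(J, Z) = 22 — off by 6.30.

T = (0.00, 0.00) ✓; TE at 121.9° ✓; |TE| = 28.90 ✓; ∠TEV = 124.2° ✓; |EV| = 10.20 ✓; ∠EVQ = 69.90° ✓; |VQ| = 24.60 ✓; ∠VQJ = 71.20° ✓; |QJ| = 14.40 ✓; ∠QJZ = 126.0° ✓; |JZ| = 28.30 ✗.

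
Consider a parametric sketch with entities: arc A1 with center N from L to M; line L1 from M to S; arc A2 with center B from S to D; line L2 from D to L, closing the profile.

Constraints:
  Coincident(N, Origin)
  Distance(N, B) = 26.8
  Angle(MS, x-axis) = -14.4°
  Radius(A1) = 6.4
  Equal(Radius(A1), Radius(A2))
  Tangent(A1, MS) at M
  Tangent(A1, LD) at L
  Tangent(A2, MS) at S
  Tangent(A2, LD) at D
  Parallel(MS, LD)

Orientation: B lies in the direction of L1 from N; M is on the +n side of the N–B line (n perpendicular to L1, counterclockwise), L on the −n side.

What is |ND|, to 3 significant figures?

27.6

The slot axis is L1's direction at -14.4°, so u = (cos -14.4°, sin -14.4°) = (0.969, -0.249) and n = (−sin -14.4°, cos -14.4°) = (0.249, 0.969). N is at the origin and B lies 26.8 along u from N, so B = 26.8·u = (26.0, -6.66). Tangency of A1 to both parallel lines with radius 6.4 puts M and L at N ± 6.4·n: M = (1.59, 6.20), L = (-1.59, -6.20). Equal radii place S and D the same way about B: S = B + 6.4·n = (27.5, -0.466), D = B − 6.4·n = (24.4, -12.9). Then |ND| = |D − N| = 27.6.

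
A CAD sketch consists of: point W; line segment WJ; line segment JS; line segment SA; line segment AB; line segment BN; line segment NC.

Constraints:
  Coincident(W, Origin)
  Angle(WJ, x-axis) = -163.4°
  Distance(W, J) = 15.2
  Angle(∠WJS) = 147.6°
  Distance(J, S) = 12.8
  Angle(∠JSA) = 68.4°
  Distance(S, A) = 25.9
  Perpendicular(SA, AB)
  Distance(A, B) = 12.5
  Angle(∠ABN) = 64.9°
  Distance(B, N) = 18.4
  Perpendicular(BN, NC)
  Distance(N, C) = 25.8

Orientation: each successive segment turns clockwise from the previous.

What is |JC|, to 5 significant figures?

34.261

W is at the origin; WJ runs at -163.4° with length 15.2, so J = (-14.567, -4.3425). ∠WJS = 147.6° gives JS at 164.20° from the x-axis; with |JS| = 12.8, S = (-26.883, -0.85728). ∠JSA = 68.4° gives SA at 52.600° from the x-axis; with |SA| = 25.9, A = (-11.152, 19.718). SA ⟂ AB, so AB runs at -37.400°; with |AB| = 12.5, B = (-1.2217, 12.126). ∠ABN = 64.9° gives BN at -152.50° from the x-axis; with |BN| = 18.4, N = (-17.543, 3.6297). BN ⟂ NC, so NC runs at 117.50°; with |NC| = 25.8, C = (-29.456, 26.515). Then |JC| = |C − J| = 34.261.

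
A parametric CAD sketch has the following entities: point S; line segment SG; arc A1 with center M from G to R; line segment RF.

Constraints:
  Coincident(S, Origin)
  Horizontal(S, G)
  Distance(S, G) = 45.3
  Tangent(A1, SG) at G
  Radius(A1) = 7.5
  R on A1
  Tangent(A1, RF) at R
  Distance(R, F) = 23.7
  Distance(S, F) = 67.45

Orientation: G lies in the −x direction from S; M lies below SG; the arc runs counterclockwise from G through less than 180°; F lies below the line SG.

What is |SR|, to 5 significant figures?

52.208

S is at the origin; SG is horizontal with |SG| = 45.3 and G on the −x side, so G = (-45.300, 0.0000). Since A1 is tangent to SG there, MG ⟂ SG, so M = G + (0, -7.5) = (-45.300, -7.5000). Since MR ⟂ RF (tangency), |MF| = √(7.5² + 23.7²) = 24.858 regardless of where R sits on A1. So F lies on both circle(S, 67.45) and circle(M, 24.858); the below-SG intersection is F = (-62.444, -25.501). R is the foot of the tangent from F: R = (-52.039, -4.2073).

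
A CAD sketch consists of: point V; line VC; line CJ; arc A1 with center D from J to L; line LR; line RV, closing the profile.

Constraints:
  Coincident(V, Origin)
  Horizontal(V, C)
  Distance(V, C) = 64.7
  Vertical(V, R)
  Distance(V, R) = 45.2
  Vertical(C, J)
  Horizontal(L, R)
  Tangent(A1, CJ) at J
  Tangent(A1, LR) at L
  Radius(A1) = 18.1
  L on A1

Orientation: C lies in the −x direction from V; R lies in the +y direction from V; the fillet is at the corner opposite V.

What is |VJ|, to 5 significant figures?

70.146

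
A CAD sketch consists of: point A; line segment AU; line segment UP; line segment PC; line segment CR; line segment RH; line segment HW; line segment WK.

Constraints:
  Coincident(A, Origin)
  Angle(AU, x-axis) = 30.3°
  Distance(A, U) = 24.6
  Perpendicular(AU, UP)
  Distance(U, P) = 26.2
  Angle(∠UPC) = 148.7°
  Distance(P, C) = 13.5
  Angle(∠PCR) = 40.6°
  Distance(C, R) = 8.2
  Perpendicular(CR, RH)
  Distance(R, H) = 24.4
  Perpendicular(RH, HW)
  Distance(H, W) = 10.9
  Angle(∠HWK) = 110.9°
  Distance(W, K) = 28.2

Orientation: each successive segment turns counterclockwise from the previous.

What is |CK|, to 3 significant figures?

12.9

A is at the origin; AU runs at 30.3° with length 24.6, so U = (21.2, 12.4). AU ⟂ UP, so UP runs at 120°; with |UP| = 26.2, P = (8.02, 35.0). ∠UPC = 148.7° gives PC at 152° from the x-axis; with |PC| = 13.5, C = (-3.85, 41.5). ∠PCR = 40.6° gives CR at -69.0° from the x-axis; with |CR| = 8.2, R = (-0.916, 33.8). CR is perpendicular to RH, so RH runs at 21.0°; with |RH| = 24.4, H = (21.9, 42.5). The perpendicularity gives HW at right angles to RH, so HW runs at 111°; with |HW| = 10.9, W = (18.0, 52.7). ∠HWK = 110.9° gives WK at -180° from the x-axis; with |WK| = 28.2, K = (-10.2, 52.7). Then |CK| = |K − C| = 12.9.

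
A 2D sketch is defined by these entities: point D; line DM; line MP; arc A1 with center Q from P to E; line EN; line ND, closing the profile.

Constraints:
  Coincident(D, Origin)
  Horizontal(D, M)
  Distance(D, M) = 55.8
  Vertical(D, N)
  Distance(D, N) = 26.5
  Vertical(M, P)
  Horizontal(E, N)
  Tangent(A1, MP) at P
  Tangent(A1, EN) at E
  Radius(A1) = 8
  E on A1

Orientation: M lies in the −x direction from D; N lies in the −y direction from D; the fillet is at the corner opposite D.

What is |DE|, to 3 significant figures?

54.7

The virtual corner opposite D is at (-55.8, -26.5). The tangent condition forces QP to be normal to MP and A1 meets EN tangentially, so QE is at right angles to EN, with radius 8.0, so the center Q sits 8.0 in from both sides at Q = (-47.8, -18.5). That places the tangent points at P = (-55.8, -18.5) on MP and E = (-47.8, -26.5) on EN. Then |DE| = |E − D| = 54.7.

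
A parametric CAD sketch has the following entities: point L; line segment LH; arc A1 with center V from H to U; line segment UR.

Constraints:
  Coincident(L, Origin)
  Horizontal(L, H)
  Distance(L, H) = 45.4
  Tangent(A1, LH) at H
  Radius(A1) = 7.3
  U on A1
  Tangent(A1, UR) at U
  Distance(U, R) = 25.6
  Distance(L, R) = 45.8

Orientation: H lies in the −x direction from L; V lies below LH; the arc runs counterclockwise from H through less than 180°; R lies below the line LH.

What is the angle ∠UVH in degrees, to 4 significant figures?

132.3°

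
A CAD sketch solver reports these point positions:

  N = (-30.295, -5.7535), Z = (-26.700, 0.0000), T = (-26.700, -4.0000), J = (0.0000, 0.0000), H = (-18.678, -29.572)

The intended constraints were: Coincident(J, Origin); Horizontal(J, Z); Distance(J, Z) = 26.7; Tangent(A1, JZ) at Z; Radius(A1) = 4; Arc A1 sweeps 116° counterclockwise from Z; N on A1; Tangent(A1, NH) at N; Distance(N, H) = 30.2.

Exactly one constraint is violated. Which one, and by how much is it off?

Distance(N, H) = 30.2 — off by 3.70.

J = (0.00, 0.00) ✓; J.y = 0.00, Z.y = 0.00 ✓; |JZ| = 26.70 ✓; ∠(TZ, ZJ) = 90.00° ✓; |TZ| = 4.000 ✓; bearing(T→N) − bearing(T→Z) = 116.0° ✓; |TN| = 4.000 ✓; ∠(TN, NH) = 90.00° ✓; |NH| = 26.50 ✗.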